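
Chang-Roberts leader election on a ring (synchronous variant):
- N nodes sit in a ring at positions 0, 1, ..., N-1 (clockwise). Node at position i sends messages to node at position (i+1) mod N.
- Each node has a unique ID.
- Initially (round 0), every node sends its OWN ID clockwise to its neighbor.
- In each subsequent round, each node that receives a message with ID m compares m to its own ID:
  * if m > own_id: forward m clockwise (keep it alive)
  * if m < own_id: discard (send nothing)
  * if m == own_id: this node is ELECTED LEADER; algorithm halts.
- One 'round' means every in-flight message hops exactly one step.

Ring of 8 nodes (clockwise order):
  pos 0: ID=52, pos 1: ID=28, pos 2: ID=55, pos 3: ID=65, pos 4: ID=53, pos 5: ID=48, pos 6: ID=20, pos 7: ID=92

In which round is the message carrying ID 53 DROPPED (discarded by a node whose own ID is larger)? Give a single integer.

Answer: 3

Derivation:
Round 1: pos1(id28) recv 52: fwd; pos2(id55) recv 28: drop; pos3(id65) recv 55: drop; pos4(id53) recv 65: fwd; pos5(id48) recv 53: fwd; pos6(id20) recv 48: fwd; pos7(id92) recv 20: drop; pos0(id52) recv 92: fwd
Round 2: pos2(id55) recv 52: drop; pos5(id48) recv 65: fwd; pos6(id20) recv 53: fwd; pos7(id92) recv 48: drop; pos1(id28) recv 92: fwd
Round 3: pos6(id20) recv 65: fwd; pos7(id92) recv 53: drop; pos2(id55) recv 92: fwd
Round 4: pos7(id92) recv 65: drop; pos3(id65) recv 92: fwd
Round 5: pos4(id53) recv 92: fwd
Round 6: pos5(id48) recv 92: fwd
Round 7: pos6(id20) recv 92: fwd
Round 8: pos7(id92) recv 92: ELECTED
Message ID 53 originates at pos 4; dropped at pos 7 in round 3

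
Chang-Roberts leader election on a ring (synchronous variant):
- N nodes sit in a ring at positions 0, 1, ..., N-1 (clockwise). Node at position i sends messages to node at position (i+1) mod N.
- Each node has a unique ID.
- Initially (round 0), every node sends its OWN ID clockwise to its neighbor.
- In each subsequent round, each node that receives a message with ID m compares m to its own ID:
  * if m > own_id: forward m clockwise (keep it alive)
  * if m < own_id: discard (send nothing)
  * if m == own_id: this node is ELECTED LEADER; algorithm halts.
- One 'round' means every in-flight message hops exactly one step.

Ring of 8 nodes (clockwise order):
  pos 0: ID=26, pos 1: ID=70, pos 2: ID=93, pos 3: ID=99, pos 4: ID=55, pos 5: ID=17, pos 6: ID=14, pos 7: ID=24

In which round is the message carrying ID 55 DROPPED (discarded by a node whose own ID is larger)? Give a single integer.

Round 1: pos1(id70) recv 26: drop; pos2(id93) recv 70: drop; pos3(id99) recv 93: drop; pos4(id55) recv 99: fwd; pos5(id17) recv 55: fwd; pos6(id14) recv 17: fwd; pos7(id24) recv 14: drop; pos0(id26) recv 24: drop
Round 2: pos5(id17) recv 99: fwd; pos6(id14) recv 55: fwd; pos7(id24) recv 17: drop
Round 3: pos6(id14) recv 99: fwd; pos7(id24) recv 55: fwd
Round 4: pos7(id24) recv 99: fwd; pos0(id26) recv 55: fwd
Round 5: pos0(id26) recv 99: fwd; pos1(id70) recv 55: drop
Round 6: pos1(id70) recv 99: fwd
Round 7: pos2(id93) recv 99: fwd
Round 8: pos3(id99) recv 99: ELECTED
Message ID 55 originates at pos 4; dropped at pos 1 in round 5

Answer: 5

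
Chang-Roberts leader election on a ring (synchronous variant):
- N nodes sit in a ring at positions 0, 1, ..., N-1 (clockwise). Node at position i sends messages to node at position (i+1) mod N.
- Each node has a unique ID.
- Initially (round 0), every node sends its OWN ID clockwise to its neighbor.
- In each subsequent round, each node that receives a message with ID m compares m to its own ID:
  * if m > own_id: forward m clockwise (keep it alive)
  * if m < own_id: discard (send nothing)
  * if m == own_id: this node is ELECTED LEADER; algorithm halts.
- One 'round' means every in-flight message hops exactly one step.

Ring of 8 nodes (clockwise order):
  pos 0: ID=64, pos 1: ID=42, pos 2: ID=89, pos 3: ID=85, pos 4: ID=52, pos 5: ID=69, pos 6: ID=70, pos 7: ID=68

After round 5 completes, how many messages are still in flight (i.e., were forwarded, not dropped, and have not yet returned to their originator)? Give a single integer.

Round 1: pos1(id42) recv 64: fwd; pos2(id89) recv 42: drop; pos3(id85) recv 89: fwd; pos4(id52) recv 85: fwd; pos5(id69) recv 52: drop; pos6(id70) recv 69: drop; pos7(id68) recv 70: fwd; pos0(id64) recv 68: fwd
Round 2: pos2(id89) recv 64: drop; pos4(id52) recv 89: fwd; pos5(id69) recv 85: fwd; pos0(id64) recv 70: fwd; pos1(id42) recv 68: fwd
Round 3: pos5(id69) recv 89: fwd; pos6(id70) recv 85: fwd; pos1(id42) recv 70: fwd; pos2(id89) recv 68: drop
Round 4: pos6(id70) recv 89: fwd; pos7(id68) recv 85: fwd; pos2(id89) recv 70: drop
Round 5: pos7(id68) recv 89: fwd; pos0(id64) recv 85: fwd
After round 5: 2 messages still in flight

Answer: 2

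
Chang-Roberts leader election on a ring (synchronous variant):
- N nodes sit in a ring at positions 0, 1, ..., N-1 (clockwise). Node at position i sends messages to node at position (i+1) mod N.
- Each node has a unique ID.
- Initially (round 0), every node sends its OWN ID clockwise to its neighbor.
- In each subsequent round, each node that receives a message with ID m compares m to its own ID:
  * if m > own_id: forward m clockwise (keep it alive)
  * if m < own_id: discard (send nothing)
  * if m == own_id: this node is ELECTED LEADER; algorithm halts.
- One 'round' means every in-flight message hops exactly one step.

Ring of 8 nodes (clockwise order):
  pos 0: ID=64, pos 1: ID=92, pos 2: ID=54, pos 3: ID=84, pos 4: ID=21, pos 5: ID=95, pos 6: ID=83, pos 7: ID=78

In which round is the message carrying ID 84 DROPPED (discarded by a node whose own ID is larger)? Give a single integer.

Answer: 2

Derivation:
Round 1: pos1(id92) recv 64: drop; pos2(id54) recv 92: fwd; pos3(id84) recv 54: drop; pos4(id21) recv 84: fwd; pos5(id95) recv 21: drop; pos6(id83) recv 95: fwd; pos7(id78) recv 83: fwd; pos0(id64) recv 78: fwd
Round 2: pos3(id84) recv 92: fwd; pos5(id95) recv 84: drop; pos7(id78) recv 95: fwd; pos0(id64) recv 83: fwd; pos1(id92) recv 78: drop
Round 3: pos4(id21) recv 92: fwd; pos0(id64) recv 95: fwd; pos1(id92) recv 83: drop
Round 4: pos5(id95) recv 92: drop; pos1(id92) recv 95: fwd
Round 5: pos2(id54) recv 95: fwd
Round 6: pos3(id84) recv 95: fwd
Round 7: pos4(id21) recv 95: fwd
Round 8: pos5(id95) recv 95: ELECTED
Message ID 84 originates at pos 3; dropped at pos 5 in round 2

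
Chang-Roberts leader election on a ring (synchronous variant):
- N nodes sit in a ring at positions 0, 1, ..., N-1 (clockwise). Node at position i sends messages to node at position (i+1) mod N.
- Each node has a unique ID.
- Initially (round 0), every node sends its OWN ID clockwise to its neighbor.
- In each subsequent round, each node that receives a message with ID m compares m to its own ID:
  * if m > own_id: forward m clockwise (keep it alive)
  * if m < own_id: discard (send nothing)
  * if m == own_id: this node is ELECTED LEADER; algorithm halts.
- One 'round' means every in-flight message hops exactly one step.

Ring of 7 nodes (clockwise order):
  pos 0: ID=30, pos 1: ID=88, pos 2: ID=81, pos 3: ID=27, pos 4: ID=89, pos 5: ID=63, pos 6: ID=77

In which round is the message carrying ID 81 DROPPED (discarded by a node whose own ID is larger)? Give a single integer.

Round 1: pos1(id88) recv 30: drop; pos2(id81) recv 88: fwd; pos3(id27) recv 81: fwd; pos4(id89) recv 27: drop; pos5(id63) recv 89: fwd; pos6(id77) recv 63: drop; pos0(id30) recv 77: fwd
Round 2: pos3(id27) recv 88: fwd; pos4(id89) recv 81: drop; pos6(id77) recv 89: fwd; pos1(id88) recv 77: drop
Round 3: pos4(id89) recv 88: drop; pos0(id30) recv 89: fwd
Round 4: pos1(id88) recv 89: fwd
Round 5: pos2(id81) recv 89: fwd
Round 6: pos3(id27) recv 89: fwd
Round 7: pos4(id89) recv 89: ELECTED
Message ID 81 originates at pos 2; dropped at pos 4 in round 2

Answer: 2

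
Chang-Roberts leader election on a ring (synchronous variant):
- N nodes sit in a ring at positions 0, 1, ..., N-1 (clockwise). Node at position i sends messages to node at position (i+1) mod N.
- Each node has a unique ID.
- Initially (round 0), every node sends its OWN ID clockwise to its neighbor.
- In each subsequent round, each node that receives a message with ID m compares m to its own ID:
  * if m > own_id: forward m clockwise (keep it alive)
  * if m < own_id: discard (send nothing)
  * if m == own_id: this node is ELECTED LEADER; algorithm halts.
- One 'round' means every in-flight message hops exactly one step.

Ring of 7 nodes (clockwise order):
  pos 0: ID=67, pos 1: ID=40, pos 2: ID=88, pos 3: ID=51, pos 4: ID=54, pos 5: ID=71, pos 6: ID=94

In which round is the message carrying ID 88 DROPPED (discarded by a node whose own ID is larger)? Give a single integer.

Answer: 4

Derivation:
Round 1: pos1(id40) recv 67: fwd; pos2(id88) recv 40: drop; pos3(id51) recv 88: fwd; pos4(id54) recv 51: drop; pos5(id71) recv 54: drop; pos6(id94) recv 71: drop; pos0(id67) recv 94: fwd
Round 2: pos2(id88) recv 67: drop; pos4(id54) recv 88: fwd; pos1(id40) recv 94: fwd
Round 3: pos5(id71) recv 88: fwd; pos2(id88) recv 94: fwd
Round 4: pos6(id94) recv 88: drop; pos3(id51) recv 94: fwd
Round 5: pos4(id54) recv 94: fwd
Round 6: pos5(id71) recv 94: fwd
Round 7: pos6(id94) recv 94: ELECTED
Message ID 88 originates at pos 2; dropped at pos 6 in round 4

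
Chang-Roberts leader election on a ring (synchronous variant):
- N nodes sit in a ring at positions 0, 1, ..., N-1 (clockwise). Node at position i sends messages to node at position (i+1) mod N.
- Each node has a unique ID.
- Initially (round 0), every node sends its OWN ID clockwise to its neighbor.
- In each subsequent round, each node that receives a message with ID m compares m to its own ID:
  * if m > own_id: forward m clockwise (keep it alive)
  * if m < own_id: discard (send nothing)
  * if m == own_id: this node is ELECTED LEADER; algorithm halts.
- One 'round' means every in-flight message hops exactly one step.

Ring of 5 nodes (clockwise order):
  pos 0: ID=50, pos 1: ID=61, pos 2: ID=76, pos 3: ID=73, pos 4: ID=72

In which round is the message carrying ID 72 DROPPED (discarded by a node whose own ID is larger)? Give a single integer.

Round 1: pos1(id61) recv 50: drop; pos2(id76) recv 61: drop; pos3(id73) recv 76: fwd; pos4(id72) recv 73: fwd; pos0(id50) recv 72: fwd
Round 2: pos4(id72) recv 76: fwd; pos0(id50) recv 73: fwd; pos1(id61) recv 72: fwd
Round 3: pos0(id50) recv 76: fwd; pos1(id61) recv 73: fwd; pos2(id76) recv 72: drop
Round 4: pos1(id61) recv 76: fwd; pos2(id76) recv 73: drop
Round 5: pos2(id76) recv 76: ELECTED
Message ID 72 originates at pos 4; dropped at pos 2 in round 3

Answer: 3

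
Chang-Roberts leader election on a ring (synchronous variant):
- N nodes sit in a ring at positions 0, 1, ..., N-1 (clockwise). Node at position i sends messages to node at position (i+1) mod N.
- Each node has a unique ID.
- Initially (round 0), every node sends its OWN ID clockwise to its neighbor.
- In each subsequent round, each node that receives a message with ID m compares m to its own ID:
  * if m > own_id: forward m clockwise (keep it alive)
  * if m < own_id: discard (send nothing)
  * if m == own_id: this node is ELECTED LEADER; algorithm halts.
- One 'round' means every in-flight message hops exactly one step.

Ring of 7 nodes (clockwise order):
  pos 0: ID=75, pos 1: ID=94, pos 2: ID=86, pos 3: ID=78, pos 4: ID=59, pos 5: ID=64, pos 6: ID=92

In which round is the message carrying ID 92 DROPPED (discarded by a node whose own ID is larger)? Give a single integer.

Round 1: pos1(id94) recv 75: drop; pos2(id86) recv 94: fwd; pos3(id78) recv 86: fwd; pos4(id59) recv 78: fwd; pos5(id64) recv 59: drop; pos6(id92) recv 64: drop; pos0(id75) recv 92: fwd
Round 2: pos3(id78) recv 94: fwd; pos4(id59) recv 86: fwd; pos5(id64) recv 78: fwd; pos1(id94) recv 92: drop
Round 3: pos4(id59) recv 94: fwd; pos5(id64) recv 86: fwd; pos6(id92) recv 78: drop
Round 4: pos5(id64) recv 94: fwd; pos6(id92) recv 86: drop
Round 5: pos6(id92) recv 94: fwd
Round 6: pos0(id75) recv 94: fwd
Round 7: pos1(id94) recv 94: ELECTED
Message ID 92 originates at pos 6; dropped at pos 1 in round 2

Answer: 2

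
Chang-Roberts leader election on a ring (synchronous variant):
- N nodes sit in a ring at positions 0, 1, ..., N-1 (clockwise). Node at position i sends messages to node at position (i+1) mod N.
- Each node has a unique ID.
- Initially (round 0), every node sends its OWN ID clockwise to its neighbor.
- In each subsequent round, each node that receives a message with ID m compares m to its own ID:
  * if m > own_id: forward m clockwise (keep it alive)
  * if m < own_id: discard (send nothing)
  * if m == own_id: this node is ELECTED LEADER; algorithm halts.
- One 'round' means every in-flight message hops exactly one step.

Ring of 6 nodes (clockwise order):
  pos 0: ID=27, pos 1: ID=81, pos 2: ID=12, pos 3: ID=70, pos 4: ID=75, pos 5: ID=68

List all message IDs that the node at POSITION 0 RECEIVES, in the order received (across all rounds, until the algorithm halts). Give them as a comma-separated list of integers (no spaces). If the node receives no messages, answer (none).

Answer: 68,75,81

Derivation:
Round 1: pos1(id81) recv 27: drop; pos2(id12) recv 81: fwd; pos3(id70) recv 12: drop; pos4(id75) recv 70: drop; pos5(id68) recv 75: fwd; pos0(id27) recv 68: fwd
Round 2: pos3(id70) recv 81: fwd; pos0(id27) recv 75: fwd; pos1(id81) recv 68: drop
Round 3: pos4(id75) recv 81: fwd; pos1(id81) recv 75: drop
Round 4: pos5(id68) recv 81: fwd
Round 5: pos0(id27) recv 81: fwd
Round 6: pos1(id81) recv 81: ELECTED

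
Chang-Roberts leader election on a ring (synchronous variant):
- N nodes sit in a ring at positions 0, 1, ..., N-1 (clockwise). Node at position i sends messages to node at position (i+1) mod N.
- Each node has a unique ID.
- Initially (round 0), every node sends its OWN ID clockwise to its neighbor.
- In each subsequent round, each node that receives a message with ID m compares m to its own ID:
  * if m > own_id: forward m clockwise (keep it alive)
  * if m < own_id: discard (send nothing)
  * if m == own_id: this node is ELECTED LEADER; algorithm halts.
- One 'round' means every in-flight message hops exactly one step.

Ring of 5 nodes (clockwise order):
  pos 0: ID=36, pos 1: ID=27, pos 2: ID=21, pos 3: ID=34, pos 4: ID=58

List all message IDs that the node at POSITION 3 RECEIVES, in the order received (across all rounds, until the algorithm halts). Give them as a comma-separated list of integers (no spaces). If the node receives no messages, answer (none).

Answer: 21,27,36,58

Derivation:
Round 1: pos1(id27) recv 36: fwd; pos2(id21) recv 27: fwd; pos3(id34) recv 21: drop; pos4(id58) recv 34: drop; pos0(id36) recv 58: fwd
Round 2: pos2(id21) recv 36: fwd; pos3(id34) recv 27: drop; pos1(id27) recv 58: fwd
Round 3: pos3(id34) recv 36: fwd; pos2(id21) recv 58: fwd
Round 4: pos4(id58) recv 36: drop; pos3(id34) recv 58: fwd
Round 5: pos4(id58) recv 58: ELECTED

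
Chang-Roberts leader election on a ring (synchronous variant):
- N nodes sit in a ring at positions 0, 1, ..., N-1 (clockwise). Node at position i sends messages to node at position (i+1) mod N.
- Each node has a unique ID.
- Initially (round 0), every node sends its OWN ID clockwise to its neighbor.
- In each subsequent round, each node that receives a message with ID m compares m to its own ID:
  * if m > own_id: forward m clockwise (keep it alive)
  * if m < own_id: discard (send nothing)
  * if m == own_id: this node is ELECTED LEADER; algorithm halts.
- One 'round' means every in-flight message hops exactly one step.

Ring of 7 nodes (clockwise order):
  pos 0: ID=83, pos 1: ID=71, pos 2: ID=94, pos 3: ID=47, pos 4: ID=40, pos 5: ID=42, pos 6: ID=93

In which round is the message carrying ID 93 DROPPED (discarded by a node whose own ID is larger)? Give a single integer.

Round 1: pos1(id71) recv 83: fwd; pos2(id94) recv 71: drop; pos3(id47) recv 94: fwd; pos4(id40) recv 47: fwd; pos5(id42) recv 40: drop; pos6(id93) recv 42: drop; pos0(id83) recv 93: fwd
Round 2: pos2(id94) recv 83: drop; pos4(id40) recv 94: fwd; pos5(id42) recv 47: fwd; pos1(id71) recv 93: fwd
Round 3: pos5(id42) recv 94: fwd; pos6(id93) recv 47: drop; pos2(id94) recv 93: drop
Round 4: pos6(id93) recv 94: fwd
Round 5: pos0(id83) recv 94: fwd
Round 6: pos1(id71) recv 94: fwd
Round 7: pos2(id94) recv 94: ELECTED
Message ID 93 originates at pos 6; dropped at pos 2 in round 3

Answer: 3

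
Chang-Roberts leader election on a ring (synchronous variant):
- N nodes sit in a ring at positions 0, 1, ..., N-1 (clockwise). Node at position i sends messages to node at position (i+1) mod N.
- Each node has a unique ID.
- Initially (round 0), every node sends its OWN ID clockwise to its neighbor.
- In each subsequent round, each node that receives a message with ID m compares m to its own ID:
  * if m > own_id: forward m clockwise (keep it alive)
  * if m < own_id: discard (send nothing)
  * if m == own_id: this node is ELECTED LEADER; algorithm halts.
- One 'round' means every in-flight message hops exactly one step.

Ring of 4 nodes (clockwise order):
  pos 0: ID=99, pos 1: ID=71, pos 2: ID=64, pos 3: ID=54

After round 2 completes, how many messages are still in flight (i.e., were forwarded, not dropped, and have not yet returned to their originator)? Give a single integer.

Answer: 2

Derivation:
Round 1: pos1(id71) recv 99: fwd; pos2(id64) recv 71: fwd; pos3(id54) recv 64: fwd; pos0(id99) recv 54: drop
Round 2: pos2(id64) recv 99: fwd; pos3(id54) recv 71: fwd; pos0(id99) recv 64: drop
After round 2: 2 messages still in flight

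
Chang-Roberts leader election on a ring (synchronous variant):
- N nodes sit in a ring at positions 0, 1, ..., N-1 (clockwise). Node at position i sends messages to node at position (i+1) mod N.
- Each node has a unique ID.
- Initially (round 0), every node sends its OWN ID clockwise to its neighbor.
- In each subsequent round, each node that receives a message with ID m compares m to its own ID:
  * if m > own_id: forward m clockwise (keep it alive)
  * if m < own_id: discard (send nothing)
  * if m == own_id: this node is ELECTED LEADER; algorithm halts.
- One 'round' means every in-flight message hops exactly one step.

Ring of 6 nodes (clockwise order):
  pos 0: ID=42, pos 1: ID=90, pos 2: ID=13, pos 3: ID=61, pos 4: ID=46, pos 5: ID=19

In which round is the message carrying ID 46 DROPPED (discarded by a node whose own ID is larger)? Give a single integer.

Answer: 3

Derivation:
Round 1: pos1(id90) recv 42: drop; pos2(id13) recv 90: fwd; pos3(id61) recv 13: drop; pos4(id46) recv 61: fwd; pos5(id19) recv 46: fwd; pos0(id42) recv 19: drop
Round 2: pos3(id61) recv 90: fwd; pos5(id19) recv 61: fwd; pos0(id42) recv 46: fwd
Round 3: pos4(id46) recv 90: fwd; pos0(id42) recv 61: fwd; pos1(id90) recv 46: drop
Round 4: pos5(id19) recv 90: fwd; pos1(id90) recv 61: drop
Round 5: pos0(id42) recv 90: fwd
Round 6: pos1(id90) recv 90: ELECTED
Message ID 46 originates at pos 4; dropped at pos 1 in round 3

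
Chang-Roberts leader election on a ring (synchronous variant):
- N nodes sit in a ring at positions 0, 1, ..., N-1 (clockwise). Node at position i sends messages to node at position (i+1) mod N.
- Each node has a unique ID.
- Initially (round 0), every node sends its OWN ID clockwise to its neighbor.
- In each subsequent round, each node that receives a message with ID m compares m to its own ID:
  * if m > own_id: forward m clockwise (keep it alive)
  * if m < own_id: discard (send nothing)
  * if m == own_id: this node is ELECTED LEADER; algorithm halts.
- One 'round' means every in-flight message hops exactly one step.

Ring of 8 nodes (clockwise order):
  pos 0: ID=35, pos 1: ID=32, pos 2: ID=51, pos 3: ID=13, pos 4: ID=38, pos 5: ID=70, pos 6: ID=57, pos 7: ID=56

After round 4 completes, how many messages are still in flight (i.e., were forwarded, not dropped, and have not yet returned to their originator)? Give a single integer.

Round 1: pos1(id32) recv 35: fwd; pos2(id51) recv 32: drop; pos3(id13) recv 51: fwd; pos4(id38) recv 13: drop; pos5(id70) recv 38: drop; pos6(id57) recv 70: fwd; pos7(id56) recv 57: fwd; pos0(id35) recv 56: fwd
Round 2: pos2(id51) recv 35: drop; pos4(id38) recv 51: fwd; pos7(id56) recv 70: fwd; pos0(id35) recv 57: fwd; pos1(id32) recv 56: fwd
Round 3: pos5(id70) recv 51: drop; pos0(id35) recv 70: fwd; pos1(id32) recv 57: fwd; pos2(id51) recv 56: fwd
Round 4: pos1(id32) recv 70: fwd; pos2(id51) recv 57: fwd; pos3(id13) recv 56: fwd
After round 4: 3 messages still in flight

Answer: 3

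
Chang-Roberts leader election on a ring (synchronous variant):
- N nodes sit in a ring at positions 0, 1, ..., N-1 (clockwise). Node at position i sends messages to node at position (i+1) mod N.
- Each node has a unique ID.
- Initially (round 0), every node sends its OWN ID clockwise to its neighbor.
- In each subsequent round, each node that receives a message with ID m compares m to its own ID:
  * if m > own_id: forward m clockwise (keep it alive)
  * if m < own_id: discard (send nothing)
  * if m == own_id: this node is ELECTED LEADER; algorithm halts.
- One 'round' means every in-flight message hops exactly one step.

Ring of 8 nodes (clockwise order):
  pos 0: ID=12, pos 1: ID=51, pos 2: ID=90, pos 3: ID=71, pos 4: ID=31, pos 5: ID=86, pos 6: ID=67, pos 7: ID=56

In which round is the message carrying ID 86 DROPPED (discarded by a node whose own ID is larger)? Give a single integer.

Answer: 5

Derivation:
Round 1: pos1(id51) recv 12: drop; pos2(id90) recv 51: drop; pos3(id71) recv 90: fwd; pos4(id31) recv 71: fwd; pos5(id86) recv 31: drop; pos6(id67) recv 86: fwd; pos7(id56) recv 67: fwd; pos0(id12) recv 56: fwd
Round 2: pos4(id31) recv 90: fwd; pos5(id86) recv 71: drop; pos7(id56) recv 86: fwd; pos0(id12) recv 67: fwd; pos1(id51) recv 56: fwd
Round 3: pos5(id86) recv 90: fwd; pos0(id12) recv 86: fwd; pos1(id51) recv 67: fwd; pos2(id90) recv 56: drop
Round 4: pos6(id67) recv 90: fwd; pos1(id51) recv 86: fwd; pos2(id90) recv 67: drop
Round 5: pos7(id56) recv 90: fwd; pos2(id90) recv 86: drop
Round 6: pos0(id12) recv 90: fwd
Round 7: pos1(id51) recv 90: fwd
Round 8: pos2(id90) recv 90: ELECTED
Message ID 86 originates at pos 5; dropped at pos 2 in round 5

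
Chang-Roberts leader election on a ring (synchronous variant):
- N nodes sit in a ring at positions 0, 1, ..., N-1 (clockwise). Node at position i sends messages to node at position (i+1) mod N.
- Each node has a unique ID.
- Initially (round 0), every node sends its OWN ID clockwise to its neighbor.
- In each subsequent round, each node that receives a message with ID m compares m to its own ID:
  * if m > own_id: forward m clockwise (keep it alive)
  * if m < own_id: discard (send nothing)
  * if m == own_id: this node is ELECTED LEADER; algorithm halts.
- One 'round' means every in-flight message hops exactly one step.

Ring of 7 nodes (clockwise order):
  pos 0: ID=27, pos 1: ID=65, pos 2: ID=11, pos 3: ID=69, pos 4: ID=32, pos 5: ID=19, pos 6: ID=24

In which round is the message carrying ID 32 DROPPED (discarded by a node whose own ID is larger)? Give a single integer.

Round 1: pos1(id65) recv 27: drop; pos2(id11) recv 65: fwd; pos3(id69) recv 11: drop; pos4(id32) recv 69: fwd; pos5(id19) recv 32: fwd; pos6(id24) recv 19: drop; pos0(id27) recv 24: drop
Round 2: pos3(id69) recv 65: drop; pos5(id19) recv 69: fwd; pos6(id24) recv 32: fwd
Round 3: pos6(id24) recv 69: fwd; pos0(id27) recv 32: fwd
Round 4: pos0(id27) recv 69: fwd; pos1(id65) recv 32: drop
Round 5: pos1(id65) recv 69: fwd
Round 6: pos2(id11) recv 69: fwd
Round 7: pos3(id69) recv 69: ELECTED
Message ID 32 originates at pos 4; dropped at pos 1 in round 4

Answer: 4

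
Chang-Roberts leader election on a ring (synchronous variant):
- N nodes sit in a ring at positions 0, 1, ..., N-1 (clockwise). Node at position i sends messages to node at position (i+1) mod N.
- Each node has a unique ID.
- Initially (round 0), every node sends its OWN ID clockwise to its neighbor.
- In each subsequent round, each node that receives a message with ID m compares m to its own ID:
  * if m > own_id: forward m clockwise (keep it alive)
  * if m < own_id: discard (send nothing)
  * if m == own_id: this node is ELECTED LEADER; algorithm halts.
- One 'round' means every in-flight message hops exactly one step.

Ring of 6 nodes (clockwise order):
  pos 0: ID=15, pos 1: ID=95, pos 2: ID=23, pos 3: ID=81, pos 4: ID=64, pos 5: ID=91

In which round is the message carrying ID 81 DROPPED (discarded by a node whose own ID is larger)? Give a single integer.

Round 1: pos1(id95) recv 15: drop; pos2(id23) recv 95: fwd; pos3(id81) recv 23: drop; pos4(id64) recv 81: fwd; pos5(id91) recv 64: drop; pos0(id15) recv 91: fwd
Round 2: pos3(id81) recv 95: fwd; pos5(id91) recv 81: drop; pos1(id95) recv 91: drop
Round 3: pos4(id64) recv 95: fwd
Round 4: pos5(id91) recv 95: fwd
Round 5: pos0(id15) recv 95: fwd
Round 6: pos1(id95) recv 95: ELECTED
Message ID 81 originates at pos 3; dropped at pos 5 in round 2

Answer: 2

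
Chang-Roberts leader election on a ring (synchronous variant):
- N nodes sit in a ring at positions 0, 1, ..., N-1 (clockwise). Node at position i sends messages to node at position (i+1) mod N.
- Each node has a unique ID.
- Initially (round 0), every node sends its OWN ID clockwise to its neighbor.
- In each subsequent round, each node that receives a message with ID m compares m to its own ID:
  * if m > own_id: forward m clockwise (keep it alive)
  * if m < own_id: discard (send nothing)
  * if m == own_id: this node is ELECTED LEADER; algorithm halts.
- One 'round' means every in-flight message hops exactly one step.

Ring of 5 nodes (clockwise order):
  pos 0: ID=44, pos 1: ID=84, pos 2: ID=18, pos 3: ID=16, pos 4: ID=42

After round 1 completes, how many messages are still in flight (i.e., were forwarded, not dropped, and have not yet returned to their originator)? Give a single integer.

Round 1: pos1(id84) recv 44: drop; pos2(id18) recv 84: fwd; pos3(id16) recv 18: fwd; pos4(id42) recv 16: drop; pos0(id44) recv 42: drop
After round 1: 2 messages still in flight

Answer: 2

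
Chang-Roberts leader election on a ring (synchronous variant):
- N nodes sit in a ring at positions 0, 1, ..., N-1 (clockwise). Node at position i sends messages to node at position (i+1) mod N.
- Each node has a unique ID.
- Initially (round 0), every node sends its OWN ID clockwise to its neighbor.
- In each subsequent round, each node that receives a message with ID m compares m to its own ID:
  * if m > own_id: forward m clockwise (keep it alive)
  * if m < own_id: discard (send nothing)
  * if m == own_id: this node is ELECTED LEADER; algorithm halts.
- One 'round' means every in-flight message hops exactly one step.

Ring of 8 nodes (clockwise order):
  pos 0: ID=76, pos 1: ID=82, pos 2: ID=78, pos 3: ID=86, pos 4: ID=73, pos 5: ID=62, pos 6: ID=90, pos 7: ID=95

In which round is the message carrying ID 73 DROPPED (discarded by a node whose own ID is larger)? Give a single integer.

Round 1: pos1(id82) recv 76: drop; pos2(id78) recv 82: fwd; pos3(id86) recv 78: drop; pos4(id73) recv 86: fwd; pos5(id62) recv 73: fwd; pos6(id90) recv 62: drop; pos7(id95) recv 90: drop; pos0(id76) recv 95: fwd
Round 2: pos3(id86) recv 82: drop; pos5(id62) recv 86: fwd; pos6(id90) recv 73: drop; pos1(id82) recv 95: fwd
Round 3: pos6(id90) recv 86: drop; pos2(id78) recv 95: fwd
Round 4: pos3(id86) recv 95: fwd
Round 5: pos4(id73) recv 95: fwd
Round 6: pos5(id62) recv 95: fwd
Round 7: pos6(id90) recv 95: fwd
Round 8: pos7(id95) recv 95: ELECTED
Message ID 73 originates at pos 4; dropped at pos 6 in round 2

Answer: 2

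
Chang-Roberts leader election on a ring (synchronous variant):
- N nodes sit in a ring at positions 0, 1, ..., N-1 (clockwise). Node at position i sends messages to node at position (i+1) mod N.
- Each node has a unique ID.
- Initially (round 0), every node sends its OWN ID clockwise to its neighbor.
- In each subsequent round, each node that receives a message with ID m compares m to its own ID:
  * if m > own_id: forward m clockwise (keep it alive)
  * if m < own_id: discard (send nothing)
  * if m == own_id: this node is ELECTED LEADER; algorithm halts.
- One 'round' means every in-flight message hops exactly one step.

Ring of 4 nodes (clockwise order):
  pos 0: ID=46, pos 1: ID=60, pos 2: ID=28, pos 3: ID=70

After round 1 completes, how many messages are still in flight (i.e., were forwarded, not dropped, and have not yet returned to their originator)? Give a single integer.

Answer: 2

Derivation:
Round 1: pos1(id60) recv 46: drop; pos2(id28) recv 60: fwd; pos3(id70) recv 28: drop; pos0(id46) recv 70: fwd
After round 1: 2 messages still in flight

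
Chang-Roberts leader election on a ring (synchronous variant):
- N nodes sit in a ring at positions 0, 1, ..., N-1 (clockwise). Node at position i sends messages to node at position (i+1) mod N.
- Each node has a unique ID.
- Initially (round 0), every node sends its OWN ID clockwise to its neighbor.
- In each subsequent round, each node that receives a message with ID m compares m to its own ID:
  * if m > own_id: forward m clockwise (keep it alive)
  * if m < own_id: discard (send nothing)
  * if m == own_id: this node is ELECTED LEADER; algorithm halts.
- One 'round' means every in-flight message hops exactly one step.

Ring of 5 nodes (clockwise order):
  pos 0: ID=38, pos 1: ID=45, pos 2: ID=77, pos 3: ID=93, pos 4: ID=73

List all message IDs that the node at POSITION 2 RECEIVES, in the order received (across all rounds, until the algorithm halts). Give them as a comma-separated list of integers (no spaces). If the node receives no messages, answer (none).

Answer: 45,73,93

Derivation:
Round 1: pos1(id45) recv 38: drop; pos2(id77) recv 45: drop; pos3(id93) recv 77: drop; pos4(id73) recv 93: fwd; pos0(id38) recv 73: fwd
Round 2: pos0(id38) recv 93: fwd; pos1(id45) recv 73: fwd
Round 3: pos1(id45) recv 93: fwd; pos2(id77) recv 73: drop
Round 4: pos2(id77) recv 93: fwd
Round 5: pos3(id93) recv 93: ELECTED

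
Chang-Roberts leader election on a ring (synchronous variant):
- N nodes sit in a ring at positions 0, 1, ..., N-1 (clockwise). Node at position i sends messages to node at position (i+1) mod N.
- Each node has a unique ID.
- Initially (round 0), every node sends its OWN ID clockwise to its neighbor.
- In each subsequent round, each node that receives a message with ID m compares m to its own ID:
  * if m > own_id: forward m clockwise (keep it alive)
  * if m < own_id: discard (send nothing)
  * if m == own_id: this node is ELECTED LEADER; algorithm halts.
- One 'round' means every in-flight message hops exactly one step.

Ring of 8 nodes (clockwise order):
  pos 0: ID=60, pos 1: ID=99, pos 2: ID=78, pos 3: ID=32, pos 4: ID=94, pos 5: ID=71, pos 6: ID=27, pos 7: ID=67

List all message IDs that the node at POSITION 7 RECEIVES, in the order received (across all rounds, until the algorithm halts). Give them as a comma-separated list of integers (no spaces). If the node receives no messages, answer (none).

Round 1: pos1(id99) recv 60: drop; pos2(id78) recv 99: fwd; pos3(id32) recv 78: fwd; pos4(id94) recv 32: drop; pos5(id71) recv 94: fwd; pos6(id27) recv 71: fwd; pos7(id67) recv 27: drop; pos0(id60) recv 67: fwd
Round 2: pos3(id32) recv 99: fwd; pos4(id94) recv 78: drop; pos6(id27) recv 94: fwd; pos7(id67) recv 71: fwd; pos1(id99) recv 67: drop
Round 3: pos4(id94) recv 99: fwd; pos7(id67) recv 94: fwd; pos0(id60) recv 71: fwd
Round 4: pos5(id71) recv 99: fwd; pos0(id60) recv 94: fwd; pos1(id99) recv 71: drop
Round 5: pos6(id27) recv 99: fwd; pos1(id99) recv 94: drop
Round 6: pos7(id67) recv 99: fwd
Round 7: pos0(id60) recv 99: fwd
Round 8: pos1(id99) recv 99: ELECTED

Answer: 27,71,94,99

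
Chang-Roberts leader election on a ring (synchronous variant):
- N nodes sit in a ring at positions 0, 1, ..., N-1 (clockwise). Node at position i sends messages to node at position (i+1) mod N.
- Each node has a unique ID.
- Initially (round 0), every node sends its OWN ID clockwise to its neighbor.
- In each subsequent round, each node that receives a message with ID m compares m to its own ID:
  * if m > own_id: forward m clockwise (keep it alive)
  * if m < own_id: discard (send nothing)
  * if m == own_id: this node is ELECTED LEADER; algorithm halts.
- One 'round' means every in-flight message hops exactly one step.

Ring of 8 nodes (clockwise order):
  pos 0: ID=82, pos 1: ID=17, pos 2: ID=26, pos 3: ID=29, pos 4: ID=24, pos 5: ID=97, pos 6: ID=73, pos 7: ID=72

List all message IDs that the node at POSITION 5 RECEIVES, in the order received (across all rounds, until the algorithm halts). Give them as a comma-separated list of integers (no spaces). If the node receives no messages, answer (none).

Answer: 24,29,82,97

Derivation:
Round 1: pos1(id17) recv 82: fwd; pos2(id26) recv 17: drop; pos3(id29) recv 26: drop; pos4(id24) recv 29: fwd; pos5(id97) recv 24: drop; pos6(id73) recv 97: fwd; pos7(id72) recv 73: fwd; pos0(id82) recv 72: drop
Round 2: pos2(id26) recv 82: fwd; pos5(id97) recv 29: drop; pos7(id72) recv 97: fwd; pos0(id82) recv 73: drop
Round 3: pos3(id29) recv 82: fwd; pos0(id82) recv 97: fwd
Round 4: pos4(id24) recv 82: fwd; pos1(id17) recv 97: fwd
Round 5: pos5(id97) recv 82: drop; pos2(id26) recv 97: fwd
Round 6: pos3(id29) recv 97: fwd
Round 7: pos4(id24) recv 97: fwd
Round 8: pos5(id97) recv 97: ELECTED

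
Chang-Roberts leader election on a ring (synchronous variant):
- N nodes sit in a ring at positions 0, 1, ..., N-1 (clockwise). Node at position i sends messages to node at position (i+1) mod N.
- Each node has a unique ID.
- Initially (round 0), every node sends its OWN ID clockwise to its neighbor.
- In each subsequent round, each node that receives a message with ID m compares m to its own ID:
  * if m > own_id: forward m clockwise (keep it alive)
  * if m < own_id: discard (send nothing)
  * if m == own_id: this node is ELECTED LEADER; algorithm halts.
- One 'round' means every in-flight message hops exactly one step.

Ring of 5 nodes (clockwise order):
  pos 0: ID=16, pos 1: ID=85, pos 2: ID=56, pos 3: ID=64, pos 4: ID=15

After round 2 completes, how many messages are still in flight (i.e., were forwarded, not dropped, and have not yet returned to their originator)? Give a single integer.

Answer: 2

Derivation:
Round 1: pos1(id85) recv 16: drop; pos2(id56) recv 85: fwd; pos3(id64) recv 56: drop; pos4(id15) recv 64: fwd; pos0(id16) recv 15: drop
Round 2: pos3(id64) recv 85: fwd; pos0(id16) recv 64: fwd
After round 2: 2 messages still in flight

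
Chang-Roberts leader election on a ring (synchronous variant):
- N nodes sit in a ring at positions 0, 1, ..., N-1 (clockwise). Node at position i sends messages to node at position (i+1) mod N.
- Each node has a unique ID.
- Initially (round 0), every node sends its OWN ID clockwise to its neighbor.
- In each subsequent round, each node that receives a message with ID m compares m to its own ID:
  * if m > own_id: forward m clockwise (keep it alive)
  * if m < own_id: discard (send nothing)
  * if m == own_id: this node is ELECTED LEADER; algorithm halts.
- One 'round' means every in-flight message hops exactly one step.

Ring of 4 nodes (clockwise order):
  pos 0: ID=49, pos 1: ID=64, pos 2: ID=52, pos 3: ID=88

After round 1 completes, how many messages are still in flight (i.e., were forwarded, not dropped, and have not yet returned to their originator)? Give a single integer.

Round 1: pos1(id64) recv 49: drop; pos2(id52) recv 64: fwd; pos3(id88) recv 52: drop; pos0(id49) recv 88: fwd
After round 1: 2 messages still in flight

Answer: 2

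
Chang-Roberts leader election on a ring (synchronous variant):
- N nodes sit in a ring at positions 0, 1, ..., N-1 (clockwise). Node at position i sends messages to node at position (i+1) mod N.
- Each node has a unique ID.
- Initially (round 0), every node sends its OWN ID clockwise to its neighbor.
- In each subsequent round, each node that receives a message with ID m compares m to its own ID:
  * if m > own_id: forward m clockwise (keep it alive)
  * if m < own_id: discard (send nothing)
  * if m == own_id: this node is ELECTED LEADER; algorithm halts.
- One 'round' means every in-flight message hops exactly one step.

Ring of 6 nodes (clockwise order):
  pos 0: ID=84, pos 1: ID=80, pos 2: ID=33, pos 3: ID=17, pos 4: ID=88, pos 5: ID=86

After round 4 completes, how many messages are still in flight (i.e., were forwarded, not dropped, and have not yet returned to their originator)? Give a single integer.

Round 1: pos1(id80) recv 84: fwd; pos2(id33) recv 80: fwd; pos3(id17) recv 33: fwd; pos4(id88) recv 17: drop; pos5(id86) recv 88: fwd; pos0(id84) recv 86: fwd
Round 2: pos2(id33) recv 84: fwd; pos3(id17) recv 80: fwd; pos4(id88) recv 33: drop; pos0(id84) recv 88: fwd; pos1(id80) recv 86: fwd
Round 3: pos3(id17) recv 84: fwd; pos4(id88) recv 80: drop; pos1(id80) recv 88: fwd; pos2(id33) recv 86: fwd
Round 4: pos4(id88) recv 84: drop; pos2(id33) recv 88: fwd; pos3(id17) recv 86: fwd
After round 4: 2 messages still in flight

Answer: 2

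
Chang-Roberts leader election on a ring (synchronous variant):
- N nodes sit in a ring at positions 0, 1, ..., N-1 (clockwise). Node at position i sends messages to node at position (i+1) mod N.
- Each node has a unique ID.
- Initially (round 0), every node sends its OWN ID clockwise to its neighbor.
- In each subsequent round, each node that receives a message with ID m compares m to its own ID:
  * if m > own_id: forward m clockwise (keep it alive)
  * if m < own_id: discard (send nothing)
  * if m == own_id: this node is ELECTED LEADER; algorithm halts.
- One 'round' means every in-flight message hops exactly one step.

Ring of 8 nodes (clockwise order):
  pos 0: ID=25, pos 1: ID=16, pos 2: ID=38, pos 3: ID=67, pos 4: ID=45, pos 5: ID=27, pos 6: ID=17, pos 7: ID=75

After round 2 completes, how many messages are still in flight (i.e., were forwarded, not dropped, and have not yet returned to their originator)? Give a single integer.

Answer: 3

Derivation:
Round 1: pos1(id16) recv 25: fwd; pos2(id38) recv 16: drop; pos3(id67) recv 38: drop; pos4(id45) recv 67: fwd; pos5(id27) recv 45: fwd; pos6(id17) recv 27: fwd; pos7(id75) recv 17: drop; pos0(id25) recv 75: fwd
Round 2: pos2(id38) recv 25: drop; pos5(id27) recv 67: fwd; pos6(id17) recv 45: fwd; pos7(id75) recv 27: drop; pos1(id16) recv 75: fwd
After round 2: 3 messages still in flight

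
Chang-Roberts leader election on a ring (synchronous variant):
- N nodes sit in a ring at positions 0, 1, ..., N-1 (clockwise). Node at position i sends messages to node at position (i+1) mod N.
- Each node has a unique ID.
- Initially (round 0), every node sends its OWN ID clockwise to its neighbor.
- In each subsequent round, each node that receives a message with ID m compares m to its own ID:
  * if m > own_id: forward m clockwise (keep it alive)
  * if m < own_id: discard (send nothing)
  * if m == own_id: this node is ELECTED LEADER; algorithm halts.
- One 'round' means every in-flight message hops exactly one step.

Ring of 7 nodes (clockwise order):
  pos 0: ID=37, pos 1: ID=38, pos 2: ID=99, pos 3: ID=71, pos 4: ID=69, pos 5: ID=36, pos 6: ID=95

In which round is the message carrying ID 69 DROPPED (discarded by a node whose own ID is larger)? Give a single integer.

Round 1: pos1(id38) recv 37: drop; pos2(id99) recv 38: drop; pos3(id71) recv 99: fwd; pos4(id69) recv 71: fwd; pos5(id36) recv 69: fwd; pos6(id95) recv 36: drop; pos0(id37) recv 95: fwd
Round 2: pos4(id69) recv 99: fwd; pos5(id36) recv 71: fwd; pos6(id95) recv 69: drop; pos1(id38) recv 95: fwd
Round 3: pos5(id36) recv 99: fwd; pos6(id95) recv 71: drop; pos2(id99) recv 95: drop
Round 4: pos6(id95) recv 99: fwd
Round 5: pos0(id37) recv 99: fwd
Round 6: pos1(id38) recv 99: fwd
Round 7: pos2(id99) recv 99: ELECTED
Message ID 69 originates at pos 4; dropped at pos 6 in round 2

Answer: 2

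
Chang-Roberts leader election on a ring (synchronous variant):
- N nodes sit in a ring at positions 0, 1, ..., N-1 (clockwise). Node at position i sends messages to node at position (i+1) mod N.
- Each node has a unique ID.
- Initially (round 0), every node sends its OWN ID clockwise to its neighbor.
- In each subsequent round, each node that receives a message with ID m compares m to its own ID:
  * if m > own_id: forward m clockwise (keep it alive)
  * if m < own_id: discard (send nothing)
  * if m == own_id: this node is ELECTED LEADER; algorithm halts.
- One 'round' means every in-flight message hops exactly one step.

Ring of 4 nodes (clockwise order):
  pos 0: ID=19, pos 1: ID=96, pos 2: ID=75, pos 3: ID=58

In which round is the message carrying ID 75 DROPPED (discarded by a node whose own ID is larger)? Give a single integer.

Round 1: pos1(id96) recv 19: drop; pos2(id75) recv 96: fwd; pos3(id58) recv 75: fwd; pos0(id19) recv 58: fwd
Round 2: pos3(id58) recv 96: fwd; pos0(id19) recv 75: fwd; pos1(id96) recv 58: drop
Round 3: pos0(id19) recv 96: fwd; pos1(id96) recv 75: drop
Round 4: pos1(id96) recv 96: ELECTED
Message ID 75 originates at pos 2; dropped at pos 1 in round 3

Answer: 3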